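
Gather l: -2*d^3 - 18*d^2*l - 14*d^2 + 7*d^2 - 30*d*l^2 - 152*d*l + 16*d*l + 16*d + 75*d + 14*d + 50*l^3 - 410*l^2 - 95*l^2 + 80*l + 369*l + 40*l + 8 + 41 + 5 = -2*d^3 - 7*d^2 + 105*d + 50*l^3 + l^2*(-30*d - 505) + l*(-18*d^2 - 136*d + 489) + 54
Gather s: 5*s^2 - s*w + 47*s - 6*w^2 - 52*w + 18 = 5*s^2 + s*(47 - w) - 6*w^2 - 52*w + 18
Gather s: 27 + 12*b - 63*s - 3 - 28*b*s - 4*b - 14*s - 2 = 8*b + s*(-28*b - 77) + 22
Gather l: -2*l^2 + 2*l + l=-2*l^2 + 3*l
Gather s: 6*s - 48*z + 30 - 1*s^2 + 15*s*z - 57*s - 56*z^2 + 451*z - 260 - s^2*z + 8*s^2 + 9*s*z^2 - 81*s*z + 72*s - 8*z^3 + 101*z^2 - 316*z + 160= s^2*(7 - z) + s*(9*z^2 - 66*z + 21) - 8*z^3 + 45*z^2 + 87*z - 70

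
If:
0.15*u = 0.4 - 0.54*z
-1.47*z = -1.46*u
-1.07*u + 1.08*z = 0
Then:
No Solution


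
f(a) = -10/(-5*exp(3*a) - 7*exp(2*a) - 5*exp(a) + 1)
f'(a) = -10*(15*exp(3*a) + 14*exp(2*a) + 5*exp(a))/(-5*exp(3*a) - 7*exp(2*a) - 5*exp(a) + 1)^2 = (-150*exp(2*a) - 140*exp(a) - 50)*exp(a)/(5*exp(3*a) + 7*exp(2*a) + 5*exp(a) - 1)^2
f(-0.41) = 1.46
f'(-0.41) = -2.94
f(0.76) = 0.11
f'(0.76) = -0.27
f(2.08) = 0.00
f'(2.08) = -0.01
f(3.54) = 0.00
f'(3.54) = -0.00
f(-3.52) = -11.82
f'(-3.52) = -2.25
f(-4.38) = -10.68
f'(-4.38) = -0.74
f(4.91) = 0.00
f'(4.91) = -0.00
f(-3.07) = -13.29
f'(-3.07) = -4.66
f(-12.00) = -10.00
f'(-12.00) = 0.00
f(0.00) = 0.62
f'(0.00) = -1.33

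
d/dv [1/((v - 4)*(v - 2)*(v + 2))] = (-(v - 4)*(v - 2) - (v - 4)*(v + 2) - (v - 2)*(v + 2))/((v - 4)^2*(v - 2)^2*(v + 2)^2)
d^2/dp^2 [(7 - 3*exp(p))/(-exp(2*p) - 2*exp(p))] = (3*exp(3*p) - 34*exp(2*p) - 42*exp(p) - 28)*exp(-p)/(exp(3*p) + 6*exp(2*p) + 12*exp(p) + 8)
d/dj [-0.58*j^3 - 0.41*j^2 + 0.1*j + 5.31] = -1.74*j^2 - 0.82*j + 0.1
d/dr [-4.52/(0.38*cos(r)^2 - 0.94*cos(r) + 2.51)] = (4.2488 - 3.4352*cos(r))*sin(r)/(0.38*cos(r)^2 - 0.94*cos(r) + 2.51)^2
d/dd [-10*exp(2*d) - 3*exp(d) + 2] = (-20*exp(d) - 3)*exp(d)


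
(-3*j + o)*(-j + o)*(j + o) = 3*j^3 - j^2*o - 3*j*o^2 + o^3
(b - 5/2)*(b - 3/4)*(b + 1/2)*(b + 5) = b^4 + 9*b^3/4 - 27*b^2/2 + 35*b/16 + 75/16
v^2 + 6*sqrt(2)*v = v*(v + 6*sqrt(2))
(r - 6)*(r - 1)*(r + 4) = r^3 - 3*r^2 - 22*r + 24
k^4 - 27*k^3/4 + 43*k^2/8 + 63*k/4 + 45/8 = (k - 5)*(k - 3)*(k + 1/2)*(k + 3/4)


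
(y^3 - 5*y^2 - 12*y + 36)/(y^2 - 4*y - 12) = (y^2 + y - 6)/(y + 2)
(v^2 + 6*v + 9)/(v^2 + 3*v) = (v + 3)/v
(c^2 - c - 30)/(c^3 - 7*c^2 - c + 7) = (c^2 - c - 30)/(c^3 - 7*c^2 - c + 7)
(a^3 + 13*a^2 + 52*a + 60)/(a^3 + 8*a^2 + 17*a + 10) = (a + 6)/(a + 1)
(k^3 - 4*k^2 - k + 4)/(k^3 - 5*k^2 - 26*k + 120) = (k^2 - 1)/(k^2 - k - 30)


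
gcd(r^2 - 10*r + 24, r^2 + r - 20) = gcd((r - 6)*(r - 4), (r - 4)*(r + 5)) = r - 4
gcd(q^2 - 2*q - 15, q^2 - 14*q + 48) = 1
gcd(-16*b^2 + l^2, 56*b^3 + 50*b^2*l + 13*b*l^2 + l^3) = 4*b + l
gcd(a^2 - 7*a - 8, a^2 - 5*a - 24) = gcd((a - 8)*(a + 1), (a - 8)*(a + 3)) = a - 8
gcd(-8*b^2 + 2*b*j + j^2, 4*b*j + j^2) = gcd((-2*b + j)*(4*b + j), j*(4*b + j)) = 4*b + j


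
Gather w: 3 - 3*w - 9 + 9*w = 6*w - 6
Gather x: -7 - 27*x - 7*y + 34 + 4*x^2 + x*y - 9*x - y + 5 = 4*x^2 + x*(y - 36) - 8*y + 32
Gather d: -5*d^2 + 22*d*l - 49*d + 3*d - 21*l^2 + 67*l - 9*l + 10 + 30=-5*d^2 + d*(22*l - 46) - 21*l^2 + 58*l + 40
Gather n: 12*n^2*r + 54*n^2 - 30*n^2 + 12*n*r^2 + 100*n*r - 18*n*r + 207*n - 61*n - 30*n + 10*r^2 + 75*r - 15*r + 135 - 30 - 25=n^2*(12*r + 24) + n*(12*r^2 + 82*r + 116) + 10*r^2 + 60*r + 80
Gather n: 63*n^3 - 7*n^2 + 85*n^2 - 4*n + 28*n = 63*n^3 + 78*n^2 + 24*n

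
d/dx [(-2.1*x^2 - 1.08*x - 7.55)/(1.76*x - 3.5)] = (-3.696*x^2 + 14.7*x + 17.068)/(3.0976*x^2 - 12.32*x + 12.25)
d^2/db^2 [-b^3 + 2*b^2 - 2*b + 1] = 4 - 6*b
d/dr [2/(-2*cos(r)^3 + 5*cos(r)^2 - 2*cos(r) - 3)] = 16*(-3*cos(r)^2 + 5*cos(r) - 1)*sin(r)/(7*cos(r) - 5*cos(2*r) + cos(3*r) + 1)^2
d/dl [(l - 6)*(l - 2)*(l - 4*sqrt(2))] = 3*l^2 - 16*l - 8*sqrt(2)*l + 12 + 32*sqrt(2)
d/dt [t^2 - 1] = 2*t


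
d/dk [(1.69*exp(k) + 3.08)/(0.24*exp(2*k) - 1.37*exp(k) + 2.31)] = (-0.4056*exp(2*k) - 1.4784*exp(k) + 8.1235)*exp(k)/(0.0576*exp(4*k) - 0.6576*exp(3*k) + 2.9857*exp(2*k) - 6.3294*exp(k) + 5.3361)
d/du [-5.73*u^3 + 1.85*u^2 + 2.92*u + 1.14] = -17.19*u^2 + 3.7*u + 2.92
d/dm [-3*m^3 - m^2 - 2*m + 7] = -9*m^2 - 2*m - 2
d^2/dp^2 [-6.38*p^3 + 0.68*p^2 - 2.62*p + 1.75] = 1.36 - 38.28*p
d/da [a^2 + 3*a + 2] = 2*a + 3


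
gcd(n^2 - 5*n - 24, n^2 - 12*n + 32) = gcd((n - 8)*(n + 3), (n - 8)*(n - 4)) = n - 8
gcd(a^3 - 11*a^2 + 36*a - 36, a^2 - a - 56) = 1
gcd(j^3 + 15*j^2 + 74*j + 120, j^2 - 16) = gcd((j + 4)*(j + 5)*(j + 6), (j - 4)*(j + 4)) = j + 4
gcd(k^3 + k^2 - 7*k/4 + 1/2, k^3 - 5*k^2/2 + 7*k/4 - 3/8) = k^2 - k + 1/4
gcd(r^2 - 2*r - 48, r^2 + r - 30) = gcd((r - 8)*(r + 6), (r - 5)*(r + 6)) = r + 6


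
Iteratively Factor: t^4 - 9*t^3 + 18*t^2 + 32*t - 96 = (t - 3)*(t^3 - 6*t^2 + 32) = (t - 4)*(t - 3)*(t^2 - 2*t - 8) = (t - 4)^2*(t - 3)*(t + 2)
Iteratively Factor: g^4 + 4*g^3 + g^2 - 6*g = (g)*(g^3 + 4*g^2 + g - 6) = g*(g + 2)*(g^2 + 2*g - 3) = g*(g + 2)*(g + 3)*(g - 1)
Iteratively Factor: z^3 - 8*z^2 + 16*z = (z)*(z^2 - 8*z + 16) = z*(z - 4)*(z - 4)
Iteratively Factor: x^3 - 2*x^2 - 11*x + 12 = (x - 4)*(x^2 + 2*x - 3) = (x - 4)*(x + 3)*(x - 1)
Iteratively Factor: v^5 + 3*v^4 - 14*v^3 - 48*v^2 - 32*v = (v + 1)*(v^4 + 2*v^3 - 16*v^2 - 32*v) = (v + 1)*(v + 4)*(v^3 - 2*v^2 - 8*v) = v*(v + 1)*(v + 4)*(v^2 - 2*v - 8) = v*(v + 1)*(v + 2)*(v + 4)*(v - 4)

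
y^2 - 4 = (y - 2)*(y + 2)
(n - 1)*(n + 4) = n^2 + 3*n - 4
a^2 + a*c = a*(a + c)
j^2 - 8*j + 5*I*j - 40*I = (j - 8)*(j + 5*I)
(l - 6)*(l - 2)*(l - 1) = l^3 - 9*l^2 + 20*l - 12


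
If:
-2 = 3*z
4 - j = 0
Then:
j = 4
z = -2/3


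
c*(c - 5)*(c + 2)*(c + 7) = c^4 + 4*c^3 - 31*c^2 - 70*c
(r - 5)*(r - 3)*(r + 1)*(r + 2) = r^4 - 5*r^3 - 7*r^2 + 29*r + 30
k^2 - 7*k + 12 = (k - 4)*(k - 3)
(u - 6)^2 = u^2 - 12*u + 36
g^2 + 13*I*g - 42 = (g + 6*I)*(g + 7*I)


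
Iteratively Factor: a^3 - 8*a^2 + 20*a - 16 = (a - 2)*(a^2 - 6*a + 8) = (a - 4)*(a - 2)*(a - 2)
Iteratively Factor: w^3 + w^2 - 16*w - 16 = (w + 1)*(w^2 - 16) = (w - 4)*(w + 1)*(w + 4)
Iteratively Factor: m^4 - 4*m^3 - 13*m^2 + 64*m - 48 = (m - 4)*(m^3 - 13*m + 12) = (m - 4)*(m - 3)*(m^2 + 3*m - 4) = (m - 4)*(m - 3)*(m - 1)*(m + 4)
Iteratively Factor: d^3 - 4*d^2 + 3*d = (d)*(d^2 - 4*d + 3) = d*(d - 3)*(d - 1)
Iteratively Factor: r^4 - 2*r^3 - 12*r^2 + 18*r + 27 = (r + 1)*(r^3 - 3*r^2 - 9*r + 27) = (r + 1)*(r + 3)*(r^2 - 6*r + 9) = (r - 3)*(r + 1)*(r + 3)*(r - 3)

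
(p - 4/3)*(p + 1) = p^2 - p/3 - 4/3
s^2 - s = s*(s - 1)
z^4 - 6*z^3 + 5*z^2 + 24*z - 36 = (z - 3)^2*(z - 2)*(z + 2)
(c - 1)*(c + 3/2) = c^2 + c/2 - 3/2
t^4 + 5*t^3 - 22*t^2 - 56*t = t*(t - 4)*(t + 2)*(t + 7)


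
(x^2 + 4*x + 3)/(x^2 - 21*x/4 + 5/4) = 4*(x^2 + 4*x + 3)/(4*x^2 - 21*x + 5)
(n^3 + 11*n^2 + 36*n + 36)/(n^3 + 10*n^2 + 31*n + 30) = (n + 6)/(n + 5)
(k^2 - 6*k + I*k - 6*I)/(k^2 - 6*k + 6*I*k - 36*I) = (k + I)/(k + 6*I)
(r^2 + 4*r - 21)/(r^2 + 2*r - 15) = (r + 7)/(r + 5)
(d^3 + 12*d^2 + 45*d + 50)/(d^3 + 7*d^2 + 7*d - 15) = (d^2 + 7*d + 10)/(d^2 + 2*d - 3)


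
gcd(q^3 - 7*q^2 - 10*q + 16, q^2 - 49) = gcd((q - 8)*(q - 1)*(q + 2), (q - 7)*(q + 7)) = 1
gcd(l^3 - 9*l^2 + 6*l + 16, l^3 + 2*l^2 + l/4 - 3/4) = l + 1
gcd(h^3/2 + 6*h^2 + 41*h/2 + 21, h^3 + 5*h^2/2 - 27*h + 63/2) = h + 7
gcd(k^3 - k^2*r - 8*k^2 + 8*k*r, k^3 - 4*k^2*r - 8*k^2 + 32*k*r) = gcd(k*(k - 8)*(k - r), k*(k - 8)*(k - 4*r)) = k^2 - 8*k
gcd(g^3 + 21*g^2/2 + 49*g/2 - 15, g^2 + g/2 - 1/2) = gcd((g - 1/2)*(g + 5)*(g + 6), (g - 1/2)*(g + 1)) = g - 1/2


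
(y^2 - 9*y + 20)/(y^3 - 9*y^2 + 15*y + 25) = (y - 4)/(y^2 - 4*y - 5)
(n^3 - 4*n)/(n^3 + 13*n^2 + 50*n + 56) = n*(n - 2)/(n^2 + 11*n + 28)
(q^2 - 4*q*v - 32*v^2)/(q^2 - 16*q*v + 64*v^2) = (q + 4*v)/(q - 8*v)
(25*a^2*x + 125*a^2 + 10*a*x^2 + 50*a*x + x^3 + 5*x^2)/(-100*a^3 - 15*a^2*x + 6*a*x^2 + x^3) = (x + 5)/(-4*a + x)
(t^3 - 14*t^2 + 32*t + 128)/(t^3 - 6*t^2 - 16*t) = (t - 8)/t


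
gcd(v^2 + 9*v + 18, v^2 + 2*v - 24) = v + 6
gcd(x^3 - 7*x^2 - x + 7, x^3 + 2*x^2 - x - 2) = x^2 - 1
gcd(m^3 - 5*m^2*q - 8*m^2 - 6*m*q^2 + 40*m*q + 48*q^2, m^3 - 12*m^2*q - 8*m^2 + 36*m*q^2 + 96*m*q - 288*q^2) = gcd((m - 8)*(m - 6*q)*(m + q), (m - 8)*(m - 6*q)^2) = -m^2 + 6*m*q + 8*m - 48*q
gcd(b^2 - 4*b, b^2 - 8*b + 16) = b - 4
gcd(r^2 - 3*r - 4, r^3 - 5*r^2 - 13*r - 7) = r + 1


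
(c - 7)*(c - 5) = c^2 - 12*c + 35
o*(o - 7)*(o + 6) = o^3 - o^2 - 42*o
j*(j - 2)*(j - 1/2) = j^3 - 5*j^2/2 + j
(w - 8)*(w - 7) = w^2 - 15*w + 56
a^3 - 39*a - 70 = (a - 7)*(a + 2)*(a + 5)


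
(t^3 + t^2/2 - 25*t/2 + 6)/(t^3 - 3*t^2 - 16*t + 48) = (t - 1/2)/(t - 4)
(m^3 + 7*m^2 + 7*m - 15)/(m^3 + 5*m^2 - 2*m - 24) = (m^2 + 4*m - 5)/(m^2 + 2*m - 8)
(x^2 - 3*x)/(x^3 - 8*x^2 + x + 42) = x/(x^2 - 5*x - 14)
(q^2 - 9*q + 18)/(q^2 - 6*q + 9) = (q - 6)/(q - 3)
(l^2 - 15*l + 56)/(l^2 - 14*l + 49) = (l - 8)/(l - 7)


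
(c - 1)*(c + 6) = c^2 + 5*c - 6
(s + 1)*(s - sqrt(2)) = s^2 - sqrt(2)*s + s - sqrt(2)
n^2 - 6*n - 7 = (n - 7)*(n + 1)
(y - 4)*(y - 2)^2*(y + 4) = y^4 - 4*y^3 - 12*y^2 + 64*y - 64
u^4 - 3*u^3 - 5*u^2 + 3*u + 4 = (u - 4)*(u - 1)*(u + 1)^2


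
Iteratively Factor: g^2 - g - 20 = (g + 4)*(g - 5)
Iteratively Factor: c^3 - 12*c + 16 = (c - 2)*(c^2 + 2*c - 8) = (c - 2)*(c + 4)*(c - 2)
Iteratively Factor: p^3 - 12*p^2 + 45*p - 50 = (p - 5)*(p^2 - 7*p + 10) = (p - 5)*(p - 2)*(p - 5)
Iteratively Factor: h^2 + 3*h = (h)*(h + 3)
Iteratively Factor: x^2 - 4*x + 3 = (x - 1)*(x - 3)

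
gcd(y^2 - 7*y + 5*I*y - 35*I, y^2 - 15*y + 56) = y - 7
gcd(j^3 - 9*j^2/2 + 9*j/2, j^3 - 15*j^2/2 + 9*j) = j^2 - 3*j/2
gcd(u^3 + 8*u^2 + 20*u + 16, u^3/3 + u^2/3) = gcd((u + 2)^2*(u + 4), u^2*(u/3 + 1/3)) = 1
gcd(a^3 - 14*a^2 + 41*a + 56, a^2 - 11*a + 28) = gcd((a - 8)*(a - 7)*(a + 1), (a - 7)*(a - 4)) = a - 7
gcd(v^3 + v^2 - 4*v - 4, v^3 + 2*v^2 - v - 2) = v^2 + 3*v + 2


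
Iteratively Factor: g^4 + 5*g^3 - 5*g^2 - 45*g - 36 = (g + 1)*(g^3 + 4*g^2 - 9*g - 36) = (g + 1)*(g + 4)*(g^2 - 9) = (g + 1)*(g + 3)*(g + 4)*(g - 3)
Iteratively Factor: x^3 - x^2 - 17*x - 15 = (x + 1)*(x^2 - 2*x - 15) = (x - 5)*(x + 1)*(x + 3)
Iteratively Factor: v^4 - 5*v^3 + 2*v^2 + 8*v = (v + 1)*(v^3 - 6*v^2 + 8*v) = (v - 4)*(v + 1)*(v^2 - 2*v) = (v - 4)*(v - 2)*(v + 1)*(v)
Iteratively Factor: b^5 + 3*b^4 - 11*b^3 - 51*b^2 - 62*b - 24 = (b + 2)*(b^4 + b^3 - 13*b^2 - 25*b - 12) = (b - 4)*(b + 2)*(b^3 + 5*b^2 + 7*b + 3) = (b - 4)*(b + 1)*(b + 2)*(b^2 + 4*b + 3) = (b - 4)*(b + 1)*(b + 2)*(b + 3)*(b + 1)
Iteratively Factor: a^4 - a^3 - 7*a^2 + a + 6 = (a + 2)*(a^3 - 3*a^2 - a + 3) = (a + 1)*(a + 2)*(a^2 - 4*a + 3) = (a - 1)*(a + 1)*(a + 2)*(a - 3)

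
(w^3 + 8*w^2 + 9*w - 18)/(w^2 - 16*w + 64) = (w^3 + 8*w^2 + 9*w - 18)/(w^2 - 16*w + 64)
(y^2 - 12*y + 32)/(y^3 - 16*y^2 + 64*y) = (y - 4)/(y*(y - 8))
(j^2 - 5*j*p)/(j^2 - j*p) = (j - 5*p)/(j - p)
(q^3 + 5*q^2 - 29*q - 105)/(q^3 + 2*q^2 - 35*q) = (q + 3)/q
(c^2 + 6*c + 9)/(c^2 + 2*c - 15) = (c^2 + 6*c + 9)/(c^2 + 2*c - 15)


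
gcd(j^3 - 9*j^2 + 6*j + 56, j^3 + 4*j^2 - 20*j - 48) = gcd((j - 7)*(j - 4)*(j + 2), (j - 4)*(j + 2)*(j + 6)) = j^2 - 2*j - 8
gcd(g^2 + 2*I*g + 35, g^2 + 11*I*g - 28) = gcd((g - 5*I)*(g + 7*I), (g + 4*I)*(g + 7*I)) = g + 7*I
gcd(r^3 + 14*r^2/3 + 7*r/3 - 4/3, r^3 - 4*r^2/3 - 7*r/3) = r + 1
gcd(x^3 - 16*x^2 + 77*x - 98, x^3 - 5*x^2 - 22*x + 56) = x^2 - 9*x + 14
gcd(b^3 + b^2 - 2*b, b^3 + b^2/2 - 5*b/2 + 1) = b^2 + b - 2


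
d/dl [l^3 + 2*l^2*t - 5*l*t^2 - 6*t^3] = 3*l^2 + 4*l*t - 5*t^2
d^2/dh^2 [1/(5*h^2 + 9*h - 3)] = 2*(-25*h^2 - 45*h + (10*h + 9)^2 + 15)/(5*h^2 + 9*h - 3)^3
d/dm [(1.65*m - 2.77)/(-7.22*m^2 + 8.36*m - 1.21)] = (11.913*m^2 - 39.9988*m + 21.1607)/(52.1284*m^4 - 120.7184*m^3 + 87.362*m^2 - 20.2312*m + 1.4641)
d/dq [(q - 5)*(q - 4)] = 2*q - 9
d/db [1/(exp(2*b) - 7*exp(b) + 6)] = (7 - 2*exp(b))*exp(b)/(exp(2*b) - 7*exp(b) + 6)^2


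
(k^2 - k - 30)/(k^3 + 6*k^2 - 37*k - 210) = 1/(k + 7)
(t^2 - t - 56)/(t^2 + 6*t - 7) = (t - 8)/(t - 1)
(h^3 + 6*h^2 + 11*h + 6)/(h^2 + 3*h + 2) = h + 3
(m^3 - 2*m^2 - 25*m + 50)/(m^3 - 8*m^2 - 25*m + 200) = (m - 2)/(m - 8)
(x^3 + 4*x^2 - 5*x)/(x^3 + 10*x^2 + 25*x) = (x - 1)/(x + 5)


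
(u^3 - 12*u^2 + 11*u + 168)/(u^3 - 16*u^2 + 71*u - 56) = (u + 3)/(u - 1)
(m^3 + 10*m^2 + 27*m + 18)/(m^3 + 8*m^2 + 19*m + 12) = (m + 6)/(m + 4)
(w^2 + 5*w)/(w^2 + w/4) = 4*(w + 5)/(4*w + 1)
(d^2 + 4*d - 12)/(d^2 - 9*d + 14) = (d + 6)/(d - 7)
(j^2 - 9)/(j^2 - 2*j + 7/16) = 16*(j^2 - 9)/(16*j^2 - 32*j + 7)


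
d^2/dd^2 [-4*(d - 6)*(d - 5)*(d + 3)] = 64 - 24*d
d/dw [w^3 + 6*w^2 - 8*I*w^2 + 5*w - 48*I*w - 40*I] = 3*w^2 + w*(12 - 16*I) + 5 - 48*I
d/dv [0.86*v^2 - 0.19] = 1.72*v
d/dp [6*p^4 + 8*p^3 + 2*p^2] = 4*p*(6*p^2 + 6*p + 1)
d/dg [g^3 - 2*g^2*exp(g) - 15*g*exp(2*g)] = -2*g^2*exp(g) + 3*g^2 - 30*g*exp(2*g) - 4*g*exp(g) - 15*exp(2*g)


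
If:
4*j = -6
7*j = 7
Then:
No Solution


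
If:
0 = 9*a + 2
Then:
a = -2/9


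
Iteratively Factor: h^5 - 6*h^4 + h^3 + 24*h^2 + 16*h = (h)*(h^4 - 6*h^3 + h^2 + 24*h + 16) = h*(h + 1)*(h^3 - 7*h^2 + 8*h + 16) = h*(h + 1)^2*(h^2 - 8*h + 16) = h*(h - 4)*(h + 1)^2*(h - 4)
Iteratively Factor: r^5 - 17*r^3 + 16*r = (r - 4)*(r^4 + 4*r^3 - r^2 - 4*r) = (r - 4)*(r + 1)*(r^3 + 3*r^2 - 4*r) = (r - 4)*(r + 1)*(r + 4)*(r^2 - r) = (r - 4)*(r - 1)*(r + 1)*(r + 4)*(r)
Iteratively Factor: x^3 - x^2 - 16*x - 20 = (x + 2)*(x^2 - 3*x - 10) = (x + 2)^2*(x - 5)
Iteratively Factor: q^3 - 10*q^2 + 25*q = (q - 5)*(q^2 - 5*q) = (q - 5)^2*(q)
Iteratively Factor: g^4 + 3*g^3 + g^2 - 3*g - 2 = (g + 1)*(g^3 + 2*g^2 - g - 2) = (g + 1)^2*(g^2 + g - 2) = (g + 1)^2*(g + 2)*(g - 1)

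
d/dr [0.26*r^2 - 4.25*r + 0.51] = 0.52*r - 4.25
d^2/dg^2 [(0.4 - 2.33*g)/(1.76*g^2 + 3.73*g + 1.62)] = (-(2.33*g - 0.4)*(3.52*g + 3.73)*(7.04*g + 7.46) + (24.6048*g + 15.9738)*(1.76*g^2 + 3.73*g + 1.62))/(1.76*g^2 + 3.73*g + 1.62)^3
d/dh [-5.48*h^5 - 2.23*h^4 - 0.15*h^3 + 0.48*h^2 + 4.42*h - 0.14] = -27.4*h^4 - 8.92*h^3 - 0.45*h^2 + 0.96*h + 4.42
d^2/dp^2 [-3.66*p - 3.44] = 0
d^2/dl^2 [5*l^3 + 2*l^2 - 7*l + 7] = 30*l + 4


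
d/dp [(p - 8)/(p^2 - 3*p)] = (-p^2 + 16*p - 24)/(p^2*(p^2 - 6*p + 9))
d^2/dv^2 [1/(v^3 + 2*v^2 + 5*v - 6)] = 2*(-(3*v + 2)*(v^3 + 2*v^2 + 5*v - 6) + (3*v^2 + 4*v + 5)^2)/(v^3 + 2*v^2 + 5*v - 6)^3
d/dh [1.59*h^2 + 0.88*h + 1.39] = 3.18*h + 0.88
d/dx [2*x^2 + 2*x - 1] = 4*x + 2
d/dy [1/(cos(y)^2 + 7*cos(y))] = (2*cos(y) + 7)*sin(y)/((cos(y) + 7)^2*cos(y)^2)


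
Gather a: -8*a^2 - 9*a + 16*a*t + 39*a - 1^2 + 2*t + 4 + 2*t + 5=-8*a^2 + a*(16*t + 30) + 4*t + 8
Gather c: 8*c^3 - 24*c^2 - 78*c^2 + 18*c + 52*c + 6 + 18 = 8*c^3 - 102*c^2 + 70*c + 24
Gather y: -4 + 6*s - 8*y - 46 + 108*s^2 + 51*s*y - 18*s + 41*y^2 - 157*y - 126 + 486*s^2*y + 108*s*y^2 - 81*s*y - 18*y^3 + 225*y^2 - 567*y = 108*s^2 - 12*s - 18*y^3 + y^2*(108*s + 266) + y*(486*s^2 - 30*s - 732) - 176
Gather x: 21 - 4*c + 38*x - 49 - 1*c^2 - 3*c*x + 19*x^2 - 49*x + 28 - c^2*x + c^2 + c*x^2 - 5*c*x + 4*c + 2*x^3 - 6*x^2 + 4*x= 2*x^3 + x^2*(c + 13) + x*(-c^2 - 8*c - 7)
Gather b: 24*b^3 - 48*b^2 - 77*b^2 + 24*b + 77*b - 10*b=24*b^3 - 125*b^2 + 91*b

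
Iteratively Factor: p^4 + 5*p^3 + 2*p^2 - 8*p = (p - 1)*(p^3 + 6*p^2 + 8*p) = p*(p - 1)*(p^2 + 6*p + 8) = p*(p - 1)*(p + 2)*(p + 4)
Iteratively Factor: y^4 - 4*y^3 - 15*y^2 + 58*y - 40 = (y + 4)*(y^3 - 8*y^2 + 17*y - 10) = (y - 2)*(y + 4)*(y^2 - 6*y + 5) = (y - 5)*(y - 2)*(y + 4)*(y - 1)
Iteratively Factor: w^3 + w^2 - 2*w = (w - 1)*(w^2 + 2*w) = (w - 1)*(w + 2)*(w)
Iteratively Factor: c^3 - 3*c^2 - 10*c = (c + 2)*(c^2 - 5*c) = c*(c + 2)*(c - 5)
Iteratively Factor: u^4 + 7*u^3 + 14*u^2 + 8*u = (u + 4)*(u^3 + 3*u^2 + 2*u) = u*(u + 4)*(u^2 + 3*u + 2) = u*(u + 2)*(u + 4)*(u + 1)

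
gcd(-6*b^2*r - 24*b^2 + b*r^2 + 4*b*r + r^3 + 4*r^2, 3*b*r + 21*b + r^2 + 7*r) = 3*b + r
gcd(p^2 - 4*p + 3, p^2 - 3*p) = p - 3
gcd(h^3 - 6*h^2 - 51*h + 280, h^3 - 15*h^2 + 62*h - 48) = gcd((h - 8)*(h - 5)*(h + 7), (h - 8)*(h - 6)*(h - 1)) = h - 8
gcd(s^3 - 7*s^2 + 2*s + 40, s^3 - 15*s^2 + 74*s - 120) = s^2 - 9*s + 20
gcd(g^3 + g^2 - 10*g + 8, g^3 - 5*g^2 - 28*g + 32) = g^2 + 3*g - 4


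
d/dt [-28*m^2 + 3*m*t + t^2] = 3*m + 2*t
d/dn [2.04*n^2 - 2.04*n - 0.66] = 4.08*n - 2.04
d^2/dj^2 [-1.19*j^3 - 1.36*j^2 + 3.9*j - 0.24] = -7.14*j - 2.72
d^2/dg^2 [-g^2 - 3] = -2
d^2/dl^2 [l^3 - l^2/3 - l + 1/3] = 6*l - 2/3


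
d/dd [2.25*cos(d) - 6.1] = -2.25*sin(d)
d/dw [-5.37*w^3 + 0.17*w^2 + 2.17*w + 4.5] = -16.11*w^2 + 0.34*w + 2.17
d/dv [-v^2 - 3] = -2*v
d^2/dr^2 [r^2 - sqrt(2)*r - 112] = 2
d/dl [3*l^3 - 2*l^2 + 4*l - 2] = 9*l^2 - 4*l + 4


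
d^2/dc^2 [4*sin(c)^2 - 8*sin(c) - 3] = 8*sin(c) + 8*cos(2*c)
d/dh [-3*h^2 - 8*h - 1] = -6*h - 8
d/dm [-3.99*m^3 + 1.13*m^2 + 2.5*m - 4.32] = -11.97*m^2 + 2.26*m + 2.5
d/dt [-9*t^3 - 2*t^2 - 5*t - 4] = -27*t^2 - 4*t - 5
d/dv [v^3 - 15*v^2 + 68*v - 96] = 3*v^2 - 30*v + 68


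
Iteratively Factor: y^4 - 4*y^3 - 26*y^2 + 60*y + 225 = (y - 5)*(y^3 + y^2 - 21*y - 45) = (y - 5)^2*(y^2 + 6*y + 9) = (y - 5)^2*(y + 3)*(y + 3)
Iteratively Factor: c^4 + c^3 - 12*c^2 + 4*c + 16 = (c + 1)*(c^3 - 12*c + 16) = (c - 2)*(c + 1)*(c^2 + 2*c - 8) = (c - 2)*(c + 1)*(c + 4)*(c - 2)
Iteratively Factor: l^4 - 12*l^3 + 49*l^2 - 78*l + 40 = (l - 4)*(l^3 - 8*l^2 + 17*l - 10) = (l - 4)*(l - 2)*(l^2 - 6*l + 5) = (l - 5)*(l - 4)*(l - 2)*(l - 1)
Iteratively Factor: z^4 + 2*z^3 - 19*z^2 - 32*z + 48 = (z - 4)*(z^3 + 6*z^2 + 5*z - 12) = (z - 4)*(z + 4)*(z^2 + 2*z - 3) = (z - 4)*(z + 3)*(z + 4)*(z - 1)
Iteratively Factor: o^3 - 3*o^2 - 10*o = (o + 2)*(o^2 - 5*o) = (o - 5)*(o + 2)*(o)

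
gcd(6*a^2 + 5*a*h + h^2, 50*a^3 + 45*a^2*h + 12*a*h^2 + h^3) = 2*a + h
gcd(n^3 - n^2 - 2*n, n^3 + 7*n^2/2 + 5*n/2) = n^2 + n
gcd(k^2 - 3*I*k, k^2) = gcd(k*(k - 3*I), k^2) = k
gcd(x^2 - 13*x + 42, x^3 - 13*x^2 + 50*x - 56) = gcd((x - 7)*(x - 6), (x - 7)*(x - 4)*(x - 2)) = x - 7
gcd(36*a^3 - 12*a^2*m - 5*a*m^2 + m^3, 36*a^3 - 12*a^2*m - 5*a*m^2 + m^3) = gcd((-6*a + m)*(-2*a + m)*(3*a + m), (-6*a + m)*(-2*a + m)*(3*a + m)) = 36*a^3 - 12*a^2*m - 5*a*m^2 + m^3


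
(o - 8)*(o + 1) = o^2 - 7*o - 8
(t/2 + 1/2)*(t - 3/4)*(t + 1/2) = t^3/2 + 3*t^2/8 - 5*t/16 - 3/16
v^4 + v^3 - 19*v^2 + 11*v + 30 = (v - 3)*(v - 2)*(v + 1)*(v + 5)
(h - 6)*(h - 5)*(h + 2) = h^3 - 9*h^2 + 8*h + 60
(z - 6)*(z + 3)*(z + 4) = z^3 + z^2 - 30*z - 72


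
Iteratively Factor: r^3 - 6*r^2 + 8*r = (r - 4)*(r^2 - 2*r) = (r - 4)*(r - 2)*(r)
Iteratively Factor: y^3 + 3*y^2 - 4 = (y - 1)*(y^2 + 4*y + 4) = (y - 1)*(y + 2)*(y + 2)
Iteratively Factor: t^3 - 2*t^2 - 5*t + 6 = (t + 2)*(t^2 - 4*t + 3) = (t - 1)*(t + 2)*(t - 3)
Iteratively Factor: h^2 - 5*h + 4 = (h - 1)*(h - 4)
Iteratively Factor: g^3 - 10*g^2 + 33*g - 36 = (g - 4)*(g^2 - 6*g + 9) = (g - 4)*(g - 3)*(g - 3)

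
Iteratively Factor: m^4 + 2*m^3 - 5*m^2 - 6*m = (m)*(m^3 + 2*m^2 - 5*m - 6) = m*(m + 3)*(m^2 - m - 2) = m*(m - 2)*(m + 3)*(m + 1)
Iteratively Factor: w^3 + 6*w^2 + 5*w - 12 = (w - 1)*(w^2 + 7*w + 12) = (w - 1)*(w + 4)*(w + 3)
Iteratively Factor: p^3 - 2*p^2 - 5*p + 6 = (p + 2)*(p^2 - 4*p + 3) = (p - 3)*(p + 2)*(p - 1)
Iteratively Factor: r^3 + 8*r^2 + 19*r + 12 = (r + 3)*(r^2 + 5*r + 4) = (r + 3)*(r + 4)*(r + 1)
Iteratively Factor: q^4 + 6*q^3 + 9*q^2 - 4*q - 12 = (q - 1)*(q^3 + 7*q^2 + 16*q + 12) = (q - 1)*(q + 3)*(q^2 + 4*q + 4) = (q - 1)*(q + 2)*(q + 3)*(q + 2)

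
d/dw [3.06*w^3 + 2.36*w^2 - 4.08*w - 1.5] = 9.18*w^2 + 4.72*w - 4.08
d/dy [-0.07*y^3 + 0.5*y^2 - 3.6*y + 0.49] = -0.21*y^2 + 1.0*y - 3.6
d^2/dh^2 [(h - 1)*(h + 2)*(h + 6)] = 6*h + 14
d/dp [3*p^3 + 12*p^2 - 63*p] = 9*p^2 + 24*p - 63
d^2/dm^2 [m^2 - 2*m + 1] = 2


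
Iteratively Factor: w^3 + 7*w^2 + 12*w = (w + 3)*(w^2 + 4*w) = w*(w + 3)*(w + 4)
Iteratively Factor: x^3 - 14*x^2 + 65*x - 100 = (x - 5)*(x^2 - 9*x + 20) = (x - 5)^2*(x - 4)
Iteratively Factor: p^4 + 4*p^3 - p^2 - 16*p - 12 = (p - 2)*(p^3 + 6*p^2 + 11*p + 6) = (p - 2)*(p + 1)*(p^2 + 5*p + 6) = (p - 2)*(p + 1)*(p + 3)*(p + 2)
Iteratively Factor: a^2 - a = (a)*(a - 1)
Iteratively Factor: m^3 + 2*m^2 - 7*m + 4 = (m + 4)*(m^2 - 2*m + 1) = (m - 1)*(m + 4)*(m - 1)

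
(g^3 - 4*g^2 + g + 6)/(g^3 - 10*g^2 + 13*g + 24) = (g - 2)/(g - 8)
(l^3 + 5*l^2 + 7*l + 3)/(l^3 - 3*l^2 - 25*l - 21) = (l + 1)/(l - 7)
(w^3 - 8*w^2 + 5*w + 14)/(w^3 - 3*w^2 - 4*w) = (w^2 - 9*w + 14)/(w*(w - 4))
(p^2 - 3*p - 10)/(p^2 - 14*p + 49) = (p^2 - 3*p - 10)/(p^2 - 14*p + 49)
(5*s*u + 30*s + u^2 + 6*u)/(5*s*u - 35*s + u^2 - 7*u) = (u + 6)/(u - 7)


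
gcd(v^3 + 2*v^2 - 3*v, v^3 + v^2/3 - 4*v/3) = v^2 - v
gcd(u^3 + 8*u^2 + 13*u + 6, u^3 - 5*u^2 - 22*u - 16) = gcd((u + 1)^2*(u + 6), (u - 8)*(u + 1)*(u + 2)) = u + 1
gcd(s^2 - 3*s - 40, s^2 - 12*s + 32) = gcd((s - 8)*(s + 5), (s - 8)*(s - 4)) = s - 8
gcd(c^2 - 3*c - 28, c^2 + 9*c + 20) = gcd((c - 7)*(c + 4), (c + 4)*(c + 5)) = c + 4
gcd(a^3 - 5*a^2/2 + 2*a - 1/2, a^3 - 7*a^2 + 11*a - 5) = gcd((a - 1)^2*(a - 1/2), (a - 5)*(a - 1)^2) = a^2 - 2*a + 1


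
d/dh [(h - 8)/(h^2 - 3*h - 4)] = (-h^2 + 16*h - 28)/(h^4 - 6*h^3 + h^2 + 24*h + 16)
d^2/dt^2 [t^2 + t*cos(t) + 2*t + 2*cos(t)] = -t*cos(t) - 2*sqrt(2)*sin(t + pi/4) + 2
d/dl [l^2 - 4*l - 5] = 2*l - 4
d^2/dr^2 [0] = 0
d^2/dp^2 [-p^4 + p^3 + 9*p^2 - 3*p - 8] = -12*p^2 + 6*p + 18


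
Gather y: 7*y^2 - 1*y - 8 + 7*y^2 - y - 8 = 14*y^2 - 2*y - 16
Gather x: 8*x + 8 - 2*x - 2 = 6*x + 6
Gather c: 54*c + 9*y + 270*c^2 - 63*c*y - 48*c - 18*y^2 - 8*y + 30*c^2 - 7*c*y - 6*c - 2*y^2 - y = 300*c^2 - 70*c*y - 20*y^2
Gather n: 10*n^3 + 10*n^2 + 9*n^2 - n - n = 10*n^3 + 19*n^2 - 2*n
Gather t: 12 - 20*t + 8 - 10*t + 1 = 21 - 30*t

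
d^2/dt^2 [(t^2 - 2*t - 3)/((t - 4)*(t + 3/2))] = 4*(2*t^3 + 36*t^2 - 54*t + 117)/(8*t^6 - 60*t^5 + 6*t^4 + 595*t^3 - 36*t^2 - 2160*t - 1728)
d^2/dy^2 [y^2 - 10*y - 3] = 2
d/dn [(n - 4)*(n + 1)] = 2*n - 3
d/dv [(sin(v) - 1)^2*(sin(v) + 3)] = (sin(v) - 1)*(3*sin(v) + 5)*cos(v)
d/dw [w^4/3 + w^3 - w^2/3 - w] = 4*w^3/3 + 3*w^2 - 2*w/3 - 1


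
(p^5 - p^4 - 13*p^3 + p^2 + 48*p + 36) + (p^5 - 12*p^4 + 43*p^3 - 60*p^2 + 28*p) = 2*p^5 - 13*p^4 + 30*p^3 - 59*p^2 + 76*p + 36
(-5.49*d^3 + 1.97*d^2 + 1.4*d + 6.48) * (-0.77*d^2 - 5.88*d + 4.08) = 4.2273*d^5 + 30.7643*d^4 - 35.0608*d^3 - 5.184*d^2 - 32.3904*d + 26.4384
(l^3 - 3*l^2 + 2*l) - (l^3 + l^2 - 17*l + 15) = -4*l^2 + 19*l - 15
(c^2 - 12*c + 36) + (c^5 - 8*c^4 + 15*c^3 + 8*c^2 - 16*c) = c^5 - 8*c^4 + 15*c^3 + 9*c^2 - 28*c + 36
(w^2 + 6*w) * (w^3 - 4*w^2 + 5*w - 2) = w^5 + 2*w^4 - 19*w^3 + 28*w^2 - 12*w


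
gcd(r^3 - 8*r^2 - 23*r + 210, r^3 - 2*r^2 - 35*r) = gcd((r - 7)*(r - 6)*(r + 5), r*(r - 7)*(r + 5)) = r^2 - 2*r - 35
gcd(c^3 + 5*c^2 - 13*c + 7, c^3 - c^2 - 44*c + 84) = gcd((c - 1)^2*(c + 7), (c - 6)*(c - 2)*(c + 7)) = c + 7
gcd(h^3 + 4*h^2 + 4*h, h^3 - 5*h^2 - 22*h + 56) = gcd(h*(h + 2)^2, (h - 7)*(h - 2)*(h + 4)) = 1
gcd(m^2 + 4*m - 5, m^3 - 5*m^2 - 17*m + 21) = m - 1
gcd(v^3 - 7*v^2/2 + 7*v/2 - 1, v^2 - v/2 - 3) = v - 2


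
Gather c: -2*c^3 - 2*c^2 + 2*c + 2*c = -2*c^3 - 2*c^2 + 4*c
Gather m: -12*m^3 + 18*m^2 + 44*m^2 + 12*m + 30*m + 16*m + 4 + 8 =-12*m^3 + 62*m^2 + 58*m + 12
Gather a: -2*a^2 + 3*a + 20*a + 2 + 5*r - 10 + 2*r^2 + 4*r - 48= -2*a^2 + 23*a + 2*r^2 + 9*r - 56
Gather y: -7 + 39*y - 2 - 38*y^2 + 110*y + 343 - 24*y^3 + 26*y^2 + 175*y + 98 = -24*y^3 - 12*y^2 + 324*y + 432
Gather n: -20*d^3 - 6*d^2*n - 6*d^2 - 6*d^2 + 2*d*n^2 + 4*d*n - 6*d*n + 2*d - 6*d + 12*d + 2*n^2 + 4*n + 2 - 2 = -20*d^3 - 12*d^2 + 8*d + n^2*(2*d + 2) + n*(-6*d^2 - 2*d + 4)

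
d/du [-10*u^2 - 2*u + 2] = -20*u - 2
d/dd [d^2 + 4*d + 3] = 2*d + 4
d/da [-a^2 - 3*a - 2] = -2*a - 3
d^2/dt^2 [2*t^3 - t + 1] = 12*t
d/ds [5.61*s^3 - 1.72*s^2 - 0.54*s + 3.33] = 16.83*s^2 - 3.44*s - 0.54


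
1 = 1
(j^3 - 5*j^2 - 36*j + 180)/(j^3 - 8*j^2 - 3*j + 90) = (j + 6)/(j + 3)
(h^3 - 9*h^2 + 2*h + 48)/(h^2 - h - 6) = h - 8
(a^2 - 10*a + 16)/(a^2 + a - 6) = (a - 8)/(a + 3)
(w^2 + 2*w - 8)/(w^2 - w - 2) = (w + 4)/(w + 1)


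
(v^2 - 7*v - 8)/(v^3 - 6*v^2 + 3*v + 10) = (v - 8)/(v^2 - 7*v + 10)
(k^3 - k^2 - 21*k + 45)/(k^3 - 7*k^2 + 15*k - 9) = (k + 5)/(k - 1)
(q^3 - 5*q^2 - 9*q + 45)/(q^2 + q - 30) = (q^2 - 9)/(q + 6)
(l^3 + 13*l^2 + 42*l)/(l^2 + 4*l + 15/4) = 4*l*(l^2 + 13*l + 42)/(4*l^2 + 16*l + 15)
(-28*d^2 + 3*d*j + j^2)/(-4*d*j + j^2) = (7*d + j)/j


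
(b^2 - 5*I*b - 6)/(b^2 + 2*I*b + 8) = (b - 3*I)/(b + 4*I)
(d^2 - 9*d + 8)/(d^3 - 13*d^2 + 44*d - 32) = 1/(d - 4)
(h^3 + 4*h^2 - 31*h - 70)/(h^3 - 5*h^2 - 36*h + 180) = (h^2 + 9*h + 14)/(h^2 - 36)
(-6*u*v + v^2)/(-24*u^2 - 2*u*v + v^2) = v/(4*u + v)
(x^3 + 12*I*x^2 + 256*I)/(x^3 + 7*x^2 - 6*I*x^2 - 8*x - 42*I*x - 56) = (x^2 + 16*I*x - 64)/(x^2 + x*(7 - 2*I) - 14*I)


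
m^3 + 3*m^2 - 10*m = m*(m - 2)*(m + 5)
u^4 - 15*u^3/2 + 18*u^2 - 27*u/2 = u*(u - 3)^2*(u - 3/2)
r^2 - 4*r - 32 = (r - 8)*(r + 4)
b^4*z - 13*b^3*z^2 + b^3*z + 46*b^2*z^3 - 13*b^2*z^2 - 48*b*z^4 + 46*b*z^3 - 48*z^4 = (b - 8*z)*(b - 3*z)*(b - 2*z)*(b*z + z)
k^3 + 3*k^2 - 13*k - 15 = (k - 3)*(k + 1)*(k + 5)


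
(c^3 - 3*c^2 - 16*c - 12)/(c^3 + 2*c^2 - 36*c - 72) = (c + 1)/(c + 6)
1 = 1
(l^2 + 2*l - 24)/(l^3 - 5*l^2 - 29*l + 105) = (l^2 + 2*l - 24)/(l^3 - 5*l^2 - 29*l + 105)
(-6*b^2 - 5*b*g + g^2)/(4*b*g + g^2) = (-6*b^2 - 5*b*g + g^2)/(g*(4*b + g))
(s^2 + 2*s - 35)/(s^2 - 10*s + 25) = (s + 7)/(s - 5)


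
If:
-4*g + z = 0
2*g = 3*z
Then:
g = 0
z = 0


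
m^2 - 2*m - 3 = (m - 3)*(m + 1)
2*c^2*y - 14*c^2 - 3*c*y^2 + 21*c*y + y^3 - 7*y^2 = (-2*c + y)*(-c + y)*(y - 7)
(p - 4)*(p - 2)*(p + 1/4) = p^3 - 23*p^2/4 + 13*p/2 + 2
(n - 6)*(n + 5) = n^2 - n - 30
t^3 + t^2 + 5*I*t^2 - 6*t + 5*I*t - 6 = (t + 1)*(t + 2*I)*(t + 3*I)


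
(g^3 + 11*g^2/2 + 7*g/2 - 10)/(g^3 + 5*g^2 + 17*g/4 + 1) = 2*(2*g^2 + 3*g - 5)/(4*g^2 + 4*g + 1)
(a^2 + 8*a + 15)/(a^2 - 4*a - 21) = (a + 5)/(a - 7)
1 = 1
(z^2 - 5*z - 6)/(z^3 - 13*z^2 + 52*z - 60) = (z + 1)/(z^2 - 7*z + 10)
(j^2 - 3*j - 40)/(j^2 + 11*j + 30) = (j - 8)/(j + 6)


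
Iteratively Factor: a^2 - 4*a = (a - 4)*(a)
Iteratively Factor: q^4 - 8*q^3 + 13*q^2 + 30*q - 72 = (q - 3)*(q^3 - 5*q^2 - 2*q + 24) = (q - 4)*(q - 3)*(q^2 - q - 6) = (q - 4)*(q - 3)^2*(q + 2)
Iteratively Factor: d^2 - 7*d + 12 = (d - 3)*(d - 4)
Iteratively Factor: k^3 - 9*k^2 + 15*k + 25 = (k - 5)*(k^2 - 4*k - 5) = (k - 5)^2*(k + 1)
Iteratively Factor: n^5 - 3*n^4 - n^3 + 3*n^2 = (n + 1)*(n^4 - 4*n^3 + 3*n^2) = n*(n + 1)*(n^3 - 4*n^2 + 3*n) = n*(n - 3)*(n + 1)*(n^2 - n) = n^2*(n - 3)*(n + 1)*(n - 1)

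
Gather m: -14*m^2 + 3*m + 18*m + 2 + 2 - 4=-14*m^2 + 21*m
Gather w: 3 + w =w + 3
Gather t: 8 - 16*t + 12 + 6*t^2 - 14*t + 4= 6*t^2 - 30*t + 24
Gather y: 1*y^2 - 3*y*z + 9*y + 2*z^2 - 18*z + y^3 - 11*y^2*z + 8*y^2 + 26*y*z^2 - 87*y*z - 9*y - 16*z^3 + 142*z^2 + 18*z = y^3 + y^2*(9 - 11*z) + y*(26*z^2 - 90*z) - 16*z^3 + 144*z^2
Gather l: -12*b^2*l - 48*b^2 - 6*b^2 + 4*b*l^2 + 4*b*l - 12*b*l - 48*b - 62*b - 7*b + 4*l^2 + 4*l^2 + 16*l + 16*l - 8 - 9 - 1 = -54*b^2 - 117*b + l^2*(4*b + 8) + l*(-12*b^2 - 8*b + 32) - 18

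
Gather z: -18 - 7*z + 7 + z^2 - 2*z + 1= z^2 - 9*z - 10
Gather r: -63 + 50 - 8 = -21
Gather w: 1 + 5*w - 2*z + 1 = 5*w - 2*z + 2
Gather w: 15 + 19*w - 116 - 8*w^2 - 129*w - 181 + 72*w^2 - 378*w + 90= 64*w^2 - 488*w - 192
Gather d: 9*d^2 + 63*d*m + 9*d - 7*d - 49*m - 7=9*d^2 + d*(63*m + 2) - 49*m - 7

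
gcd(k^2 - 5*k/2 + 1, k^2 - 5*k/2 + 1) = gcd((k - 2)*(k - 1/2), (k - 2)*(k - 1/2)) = k^2 - 5*k/2 + 1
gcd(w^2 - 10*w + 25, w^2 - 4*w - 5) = w - 5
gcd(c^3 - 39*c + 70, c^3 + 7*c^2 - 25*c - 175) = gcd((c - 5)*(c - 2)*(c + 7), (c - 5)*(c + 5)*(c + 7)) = c^2 + 2*c - 35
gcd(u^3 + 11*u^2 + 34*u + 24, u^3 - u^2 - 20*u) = u + 4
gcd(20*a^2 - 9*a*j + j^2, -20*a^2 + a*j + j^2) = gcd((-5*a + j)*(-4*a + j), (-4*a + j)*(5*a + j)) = 4*a - j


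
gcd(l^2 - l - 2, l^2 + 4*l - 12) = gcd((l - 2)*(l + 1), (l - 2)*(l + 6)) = l - 2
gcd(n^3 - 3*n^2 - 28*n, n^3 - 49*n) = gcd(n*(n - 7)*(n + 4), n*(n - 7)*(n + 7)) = n^2 - 7*n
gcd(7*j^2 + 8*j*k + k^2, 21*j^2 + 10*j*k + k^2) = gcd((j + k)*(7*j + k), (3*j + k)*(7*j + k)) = 7*j + k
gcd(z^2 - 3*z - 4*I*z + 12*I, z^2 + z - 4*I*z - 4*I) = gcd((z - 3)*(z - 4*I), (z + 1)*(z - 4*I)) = z - 4*I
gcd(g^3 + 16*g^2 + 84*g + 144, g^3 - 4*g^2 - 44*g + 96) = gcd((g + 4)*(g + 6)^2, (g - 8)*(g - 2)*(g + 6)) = g + 6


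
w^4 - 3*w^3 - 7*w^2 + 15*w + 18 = (w - 3)^2*(w + 1)*(w + 2)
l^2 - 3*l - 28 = (l - 7)*(l + 4)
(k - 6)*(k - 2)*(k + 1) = k^3 - 7*k^2 + 4*k + 12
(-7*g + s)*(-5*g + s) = 35*g^2 - 12*g*s + s^2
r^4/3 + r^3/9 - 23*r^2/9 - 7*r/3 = r*(r/3 + 1/3)*(r - 3)*(r + 7/3)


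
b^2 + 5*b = b*(b + 5)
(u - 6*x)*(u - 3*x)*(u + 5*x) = u^3 - 4*u^2*x - 27*u*x^2 + 90*x^3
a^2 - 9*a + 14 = (a - 7)*(a - 2)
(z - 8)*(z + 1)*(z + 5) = z^3 - 2*z^2 - 43*z - 40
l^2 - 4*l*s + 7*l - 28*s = (l + 7)*(l - 4*s)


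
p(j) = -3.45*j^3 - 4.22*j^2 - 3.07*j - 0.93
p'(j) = -10.35*j^2 - 8.44*j - 3.07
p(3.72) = -248.35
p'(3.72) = -177.69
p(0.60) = -5.04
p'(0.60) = -11.86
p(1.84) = -42.36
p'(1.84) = -53.64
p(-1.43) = 4.92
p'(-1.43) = -12.17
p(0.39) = -2.97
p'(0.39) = -7.94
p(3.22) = -169.75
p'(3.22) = -137.56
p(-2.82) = 51.54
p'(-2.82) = -61.58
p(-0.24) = -0.39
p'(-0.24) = -1.64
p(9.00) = -2885.43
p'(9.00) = -917.38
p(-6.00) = 610.77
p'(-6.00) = -325.03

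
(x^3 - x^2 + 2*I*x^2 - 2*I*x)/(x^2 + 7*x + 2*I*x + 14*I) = x*(x - 1)/(x + 7)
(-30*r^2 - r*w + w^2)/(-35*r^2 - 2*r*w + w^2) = (6*r - w)/(7*r - w)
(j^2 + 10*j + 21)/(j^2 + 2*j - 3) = (j + 7)/(j - 1)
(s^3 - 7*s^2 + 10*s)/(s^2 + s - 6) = s*(s - 5)/(s + 3)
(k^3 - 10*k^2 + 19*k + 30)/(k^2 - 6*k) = k - 4 - 5/k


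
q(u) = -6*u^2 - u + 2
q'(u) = -12*u - 1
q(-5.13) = -150.77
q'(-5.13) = 60.56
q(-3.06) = -51.12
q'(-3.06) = 35.72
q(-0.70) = -0.24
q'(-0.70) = 7.40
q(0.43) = 0.46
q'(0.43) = -6.16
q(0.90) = -3.76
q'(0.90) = -11.80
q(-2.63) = -36.87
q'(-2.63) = 30.56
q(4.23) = -109.59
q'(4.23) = -51.76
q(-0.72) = -0.39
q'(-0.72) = 7.64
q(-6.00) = -208.00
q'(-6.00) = 71.00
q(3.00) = -55.00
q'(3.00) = -37.00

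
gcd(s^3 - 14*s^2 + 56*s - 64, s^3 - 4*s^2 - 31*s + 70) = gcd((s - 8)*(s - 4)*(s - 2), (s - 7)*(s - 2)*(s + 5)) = s - 2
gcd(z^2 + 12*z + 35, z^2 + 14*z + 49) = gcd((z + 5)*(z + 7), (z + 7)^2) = z + 7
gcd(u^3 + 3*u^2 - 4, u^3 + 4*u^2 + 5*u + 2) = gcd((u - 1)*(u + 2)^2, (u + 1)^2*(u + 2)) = u + 2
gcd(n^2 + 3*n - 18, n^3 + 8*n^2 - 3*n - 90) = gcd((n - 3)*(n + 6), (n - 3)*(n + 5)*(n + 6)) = n^2 + 3*n - 18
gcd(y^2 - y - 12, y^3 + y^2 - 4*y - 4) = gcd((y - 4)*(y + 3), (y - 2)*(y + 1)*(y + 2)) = 1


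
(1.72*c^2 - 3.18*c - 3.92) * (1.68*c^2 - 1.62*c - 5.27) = 2.8896*c^4 - 8.1288*c^3 - 10.4984*c^2 + 23.109*c + 20.6584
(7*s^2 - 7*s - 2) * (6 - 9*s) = -63*s^3 + 105*s^2 - 24*s - 12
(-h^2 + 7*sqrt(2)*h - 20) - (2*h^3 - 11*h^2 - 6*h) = -2*h^3 + 10*h^2 + 6*h + 7*sqrt(2)*h - 20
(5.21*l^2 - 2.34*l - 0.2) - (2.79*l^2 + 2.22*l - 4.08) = 2.42*l^2 - 4.56*l + 3.88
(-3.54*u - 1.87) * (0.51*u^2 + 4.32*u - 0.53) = -1.8054*u^3 - 16.2465*u^2 - 6.2022*u + 0.9911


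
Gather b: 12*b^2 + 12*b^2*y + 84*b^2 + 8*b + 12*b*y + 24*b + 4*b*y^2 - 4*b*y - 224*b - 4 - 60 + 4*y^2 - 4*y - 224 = b^2*(12*y + 96) + b*(4*y^2 + 8*y - 192) + 4*y^2 - 4*y - 288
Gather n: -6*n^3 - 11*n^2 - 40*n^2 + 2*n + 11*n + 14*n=-6*n^3 - 51*n^2 + 27*n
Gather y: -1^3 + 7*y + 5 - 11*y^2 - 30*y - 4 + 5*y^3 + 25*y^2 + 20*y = 5*y^3 + 14*y^2 - 3*y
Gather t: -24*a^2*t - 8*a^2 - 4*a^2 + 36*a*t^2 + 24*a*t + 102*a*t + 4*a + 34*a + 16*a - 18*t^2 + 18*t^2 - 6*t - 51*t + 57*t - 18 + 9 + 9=-12*a^2 + 36*a*t^2 + 54*a + t*(-24*a^2 + 126*a)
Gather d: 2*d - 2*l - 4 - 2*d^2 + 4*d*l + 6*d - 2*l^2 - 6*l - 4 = -2*d^2 + d*(4*l + 8) - 2*l^2 - 8*l - 8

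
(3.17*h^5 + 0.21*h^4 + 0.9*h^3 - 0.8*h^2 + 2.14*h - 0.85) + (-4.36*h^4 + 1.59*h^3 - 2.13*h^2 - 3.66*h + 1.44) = 3.17*h^5 - 4.15*h^4 + 2.49*h^3 - 2.93*h^2 - 1.52*h + 0.59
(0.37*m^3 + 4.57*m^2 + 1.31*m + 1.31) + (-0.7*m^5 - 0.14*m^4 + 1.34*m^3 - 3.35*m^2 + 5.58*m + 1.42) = -0.7*m^5 - 0.14*m^4 + 1.71*m^3 + 1.22*m^2 + 6.89*m + 2.73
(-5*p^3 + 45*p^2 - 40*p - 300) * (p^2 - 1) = -5*p^5 + 45*p^4 - 35*p^3 - 345*p^2 + 40*p + 300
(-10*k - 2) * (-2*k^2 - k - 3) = 20*k^3 + 14*k^2 + 32*k + 6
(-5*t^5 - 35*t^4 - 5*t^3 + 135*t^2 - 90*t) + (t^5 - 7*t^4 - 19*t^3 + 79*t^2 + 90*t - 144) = -4*t^5 - 42*t^4 - 24*t^3 + 214*t^2 - 144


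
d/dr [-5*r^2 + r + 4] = 1 - 10*r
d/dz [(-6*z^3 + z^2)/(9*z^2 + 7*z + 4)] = z*(-54*z^3 - 84*z^2 - 65*z + 8)/(81*z^4 + 126*z^3 + 121*z^2 + 56*z + 16)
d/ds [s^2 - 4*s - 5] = 2*s - 4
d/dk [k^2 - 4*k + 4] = 2*k - 4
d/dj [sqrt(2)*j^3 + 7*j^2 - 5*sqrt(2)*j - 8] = 3*sqrt(2)*j^2 + 14*j - 5*sqrt(2)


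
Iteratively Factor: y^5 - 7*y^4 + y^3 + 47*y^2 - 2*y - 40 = (y - 4)*(y^4 - 3*y^3 - 11*y^2 + 3*y + 10) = (y - 4)*(y + 1)*(y^3 - 4*y^2 - 7*y + 10) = (y - 4)*(y - 1)*(y + 1)*(y^2 - 3*y - 10) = (y - 4)*(y - 1)*(y + 1)*(y + 2)*(y - 5)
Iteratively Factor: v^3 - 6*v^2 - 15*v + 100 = (v - 5)*(v^2 - v - 20) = (v - 5)^2*(v + 4)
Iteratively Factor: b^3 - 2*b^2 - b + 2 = (b - 1)*(b^2 - b - 2) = (b - 1)*(b + 1)*(b - 2)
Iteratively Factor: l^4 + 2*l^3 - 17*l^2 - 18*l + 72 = (l + 3)*(l^3 - l^2 - 14*l + 24) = (l - 3)*(l + 3)*(l^2 + 2*l - 8) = (l - 3)*(l - 2)*(l + 3)*(l + 4)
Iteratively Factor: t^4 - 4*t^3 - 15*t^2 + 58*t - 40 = (t - 1)*(t^3 - 3*t^2 - 18*t + 40) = (t - 1)*(t + 4)*(t^2 - 7*t + 10) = (t - 2)*(t - 1)*(t + 4)*(t - 5)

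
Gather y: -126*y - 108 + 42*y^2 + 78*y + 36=42*y^2 - 48*y - 72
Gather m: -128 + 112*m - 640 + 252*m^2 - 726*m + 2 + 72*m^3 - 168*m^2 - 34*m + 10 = 72*m^3 + 84*m^2 - 648*m - 756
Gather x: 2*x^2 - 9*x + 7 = 2*x^2 - 9*x + 7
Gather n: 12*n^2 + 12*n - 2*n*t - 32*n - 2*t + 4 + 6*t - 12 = 12*n^2 + n*(-2*t - 20) + 4*t - 8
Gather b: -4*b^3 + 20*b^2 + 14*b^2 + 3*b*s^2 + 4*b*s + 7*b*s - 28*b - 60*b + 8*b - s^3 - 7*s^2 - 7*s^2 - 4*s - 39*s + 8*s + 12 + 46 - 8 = -4*b^3 + 34*b^2 + b*(3*s^2 + 11*s - 80) - s^3 - 14*s^2 - 35*s + 50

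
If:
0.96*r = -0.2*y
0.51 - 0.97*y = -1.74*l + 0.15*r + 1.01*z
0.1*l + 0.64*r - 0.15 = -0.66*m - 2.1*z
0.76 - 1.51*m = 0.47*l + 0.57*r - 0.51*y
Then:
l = -12.4208431273313*z - 1.65194792779621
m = -6.16821308740557*z - 0.0312517572962942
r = 5.02047648503252*z + 0.524720238429961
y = -24.0982871281561*z - 2.51865714446381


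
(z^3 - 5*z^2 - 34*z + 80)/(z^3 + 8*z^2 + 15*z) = (z^2 - 10*z + 16)/(z*(z + 3))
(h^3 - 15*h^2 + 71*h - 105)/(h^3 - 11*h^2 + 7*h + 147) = (h^2 - 8*h + 15)/(h^2 - 4*h - 21)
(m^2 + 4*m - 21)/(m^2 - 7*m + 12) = (m + 7)/(m - 4)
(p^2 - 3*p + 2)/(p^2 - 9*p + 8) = (p - 2)/(p - 8)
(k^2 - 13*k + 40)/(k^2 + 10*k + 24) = (k^2 - 13*k + 40)/(k^2 + 10*k + 24)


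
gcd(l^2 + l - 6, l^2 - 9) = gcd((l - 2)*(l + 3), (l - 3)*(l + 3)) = l + 3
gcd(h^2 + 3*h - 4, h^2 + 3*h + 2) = 1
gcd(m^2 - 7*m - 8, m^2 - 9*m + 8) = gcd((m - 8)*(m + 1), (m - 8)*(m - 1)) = m - 8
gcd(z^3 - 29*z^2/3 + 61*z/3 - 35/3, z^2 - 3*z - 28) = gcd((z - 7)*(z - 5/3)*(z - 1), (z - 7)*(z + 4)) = z - 7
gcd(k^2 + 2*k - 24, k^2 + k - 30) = k + 6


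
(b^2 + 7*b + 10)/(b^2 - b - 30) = (b + 2)/(b - 6)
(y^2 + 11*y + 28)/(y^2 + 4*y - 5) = (y^2 + 11*y + 28)/(y^2 + 4*y - 5)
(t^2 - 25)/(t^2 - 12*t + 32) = (t^2 - 25)/(t^2 - 12*t + 32)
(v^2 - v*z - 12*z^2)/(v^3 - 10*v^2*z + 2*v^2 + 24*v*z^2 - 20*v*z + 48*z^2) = (-v - 3*z)/(-v^2 + 6*v*z - 2*v + 12*z)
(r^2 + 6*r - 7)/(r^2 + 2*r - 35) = (r - 1)/(r - 5)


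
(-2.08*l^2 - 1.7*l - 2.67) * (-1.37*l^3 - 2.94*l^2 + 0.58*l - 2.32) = 2.8496*l^5 + 8.4442*l^4 + 7.4495*l^3 + 11.6894*l^2 + 2.3954*l + 6.1944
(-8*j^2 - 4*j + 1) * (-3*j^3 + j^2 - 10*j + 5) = 24*j^5 + 4*j^4 + 73*j^3 + j^2 - 30*j + 5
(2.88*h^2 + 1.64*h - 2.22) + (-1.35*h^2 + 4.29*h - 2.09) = 1.53*h^2 + 5.93*h - 4.31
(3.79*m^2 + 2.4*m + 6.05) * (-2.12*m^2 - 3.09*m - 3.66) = -8.0348*m^4 - 16.7991*m^3 - 34.1134*m^2 - 27.4785*m - 22.143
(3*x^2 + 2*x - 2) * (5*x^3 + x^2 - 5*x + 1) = 15*x^5 + 13*x^4 - 23*x^3 - 9*x^2 + 12*x - 2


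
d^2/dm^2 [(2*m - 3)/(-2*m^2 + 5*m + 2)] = 2*((2*m - 3)*(4*m - 5)^2 + 4*(3*m - 4)*(-2*m^2 + 5*m + 2))/(-2*m^2 + 5*m + 2)^3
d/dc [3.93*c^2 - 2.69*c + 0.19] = 7.86*c - 2.69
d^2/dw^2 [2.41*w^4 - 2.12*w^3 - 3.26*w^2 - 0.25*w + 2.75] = 28.92*w^2 - 12.72*w - 6.52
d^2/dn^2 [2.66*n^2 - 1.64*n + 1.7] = 5.32000000000000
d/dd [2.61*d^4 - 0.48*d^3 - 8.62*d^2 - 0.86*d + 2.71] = 10.44*d^3 - 1.44*d^2 - 17.24*d - 0.86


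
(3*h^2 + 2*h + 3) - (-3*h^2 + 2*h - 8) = 6*h^2 + 11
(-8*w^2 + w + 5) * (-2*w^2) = 16*w^4 - 2*w^3 - 10*w^2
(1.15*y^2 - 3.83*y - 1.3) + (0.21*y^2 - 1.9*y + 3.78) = 1.36*y^2 - 5.73*y + 2.48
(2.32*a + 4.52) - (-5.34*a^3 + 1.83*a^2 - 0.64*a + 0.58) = 5.34*a^3 - 1.83*a^2 + 2.96*a + 3.94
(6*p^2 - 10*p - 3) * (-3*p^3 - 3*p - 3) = -18*p^5 + 30*p^4 - 9*p^3 + 12*p^2 + 39*p + 9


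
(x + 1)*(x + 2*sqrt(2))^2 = x^3 + x^2 + 4*sqrt(2)*x^2 + 4*sqrt(2)*x + 8*x + 8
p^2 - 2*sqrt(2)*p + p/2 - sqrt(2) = (p + 1/2)*(p - 2*sqrt(2))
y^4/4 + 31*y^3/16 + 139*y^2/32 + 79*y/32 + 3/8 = (y/4 + 1)*(y + 1/4)*(y + 1/2)*(y + 3)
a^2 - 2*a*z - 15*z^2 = (a - 5*z)*(a + 3*z)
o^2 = o^2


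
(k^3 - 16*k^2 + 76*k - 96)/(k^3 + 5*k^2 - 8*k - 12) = (k^2 - 14*k + 48)/(k^2 + 7*k + 6)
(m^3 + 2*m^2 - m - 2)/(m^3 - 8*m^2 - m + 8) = (m + 2)/(m - 8)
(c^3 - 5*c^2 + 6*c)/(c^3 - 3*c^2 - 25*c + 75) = c*(c - 2)/(c^2 - 25)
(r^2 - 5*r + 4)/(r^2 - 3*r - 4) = (r - 1)/(r + 1)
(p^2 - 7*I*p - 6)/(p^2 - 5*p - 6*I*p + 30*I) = (p - I)/(p - 5)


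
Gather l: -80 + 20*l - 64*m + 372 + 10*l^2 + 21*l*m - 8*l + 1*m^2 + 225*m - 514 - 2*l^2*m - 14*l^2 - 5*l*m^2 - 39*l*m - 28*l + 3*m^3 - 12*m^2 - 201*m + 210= l^2*(-2*m - 4) + l*(-5*m^2 - 18*m - 16) + 3*m^3 - 11*m^2 - 40*m - 12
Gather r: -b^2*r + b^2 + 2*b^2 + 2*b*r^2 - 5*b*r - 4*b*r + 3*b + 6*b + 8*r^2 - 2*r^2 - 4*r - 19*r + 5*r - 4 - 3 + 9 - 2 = 3*b^2 + 9*b + r^2*(2*b + 6) + r*(-b^2 - 9*b - 18)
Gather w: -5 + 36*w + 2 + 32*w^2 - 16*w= 32*w^2 + 20*w - 3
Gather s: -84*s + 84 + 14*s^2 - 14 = 14*s^2 - 84*s + 70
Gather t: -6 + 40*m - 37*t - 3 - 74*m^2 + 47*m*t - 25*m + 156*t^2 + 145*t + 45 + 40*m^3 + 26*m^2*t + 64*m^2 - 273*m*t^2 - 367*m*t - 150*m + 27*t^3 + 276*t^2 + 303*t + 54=40*m^3 - 10*m^2 - 135*m + 27*t^3 + t^2*(432 - 273*m) + t*(26*m^2 - 320*m + 411) + 90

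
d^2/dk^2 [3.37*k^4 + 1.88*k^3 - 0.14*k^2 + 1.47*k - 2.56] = 40.44*k^2 + 11.28*k - 0.28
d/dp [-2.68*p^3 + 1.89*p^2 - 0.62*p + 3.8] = -8.04*p^2 + 3.78*p - 0.62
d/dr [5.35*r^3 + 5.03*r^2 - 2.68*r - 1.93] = 16.05*r^2 + 10.06*r - 2.68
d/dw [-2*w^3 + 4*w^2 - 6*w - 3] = -6*w^2 + 8*w - 6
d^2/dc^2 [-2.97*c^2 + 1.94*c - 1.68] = -5.94000000000000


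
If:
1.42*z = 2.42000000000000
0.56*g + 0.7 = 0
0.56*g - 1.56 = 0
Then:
No Solution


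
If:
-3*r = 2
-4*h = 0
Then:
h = 0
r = -2/3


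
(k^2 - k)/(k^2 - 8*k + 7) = k/(k - 7)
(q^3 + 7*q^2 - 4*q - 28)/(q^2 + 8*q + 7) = (q^2 - 4)/(q + 1)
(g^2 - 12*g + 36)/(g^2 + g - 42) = (g - 6)/(g + 7)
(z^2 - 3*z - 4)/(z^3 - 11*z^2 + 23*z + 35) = (z - 4)/(z^2 - 12*z + 35)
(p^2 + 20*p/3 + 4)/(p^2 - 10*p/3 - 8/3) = (p + 6)/(p - 4)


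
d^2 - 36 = (d - 6)*(d + 6)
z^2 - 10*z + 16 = (z - 8)*(z - 2)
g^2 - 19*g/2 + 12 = (g - 8)*(g - 3/2)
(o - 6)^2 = o^2 - 12*o + 36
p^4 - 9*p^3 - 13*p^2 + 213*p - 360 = (p - 8)*(p - 3)^2*(p + 5)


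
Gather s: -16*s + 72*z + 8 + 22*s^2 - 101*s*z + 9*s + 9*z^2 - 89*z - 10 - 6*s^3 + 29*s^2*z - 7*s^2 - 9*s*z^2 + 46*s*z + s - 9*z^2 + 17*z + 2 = -6*s^3 + s^2*(29*z + 15) + s*(-9*z^2 - 55*z - 6)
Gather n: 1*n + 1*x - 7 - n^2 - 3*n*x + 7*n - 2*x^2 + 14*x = -n^2 + n*(8 - 3*x) - 2*x^2 + 15*x - 7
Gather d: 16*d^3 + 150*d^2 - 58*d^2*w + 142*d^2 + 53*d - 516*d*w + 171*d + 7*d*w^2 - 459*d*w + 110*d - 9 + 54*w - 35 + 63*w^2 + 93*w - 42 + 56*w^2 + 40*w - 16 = 16*d^3 + d^2*(292 - 58*w) + d*(7*w^2 - 975*w + 334) + 119*w^2 + 187*w - 102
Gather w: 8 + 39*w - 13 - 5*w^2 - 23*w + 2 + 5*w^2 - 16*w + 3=0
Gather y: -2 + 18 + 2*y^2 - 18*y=2*y^2 - 18*y + 16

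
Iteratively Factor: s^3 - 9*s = (s - 3)*(s^2 + 3*s) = (s - 3)*(s + 3)*(s)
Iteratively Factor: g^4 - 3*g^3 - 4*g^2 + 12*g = (g)*(g^3 - 3*g^2 - 4*g + 12) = g*(g + 2)*(g^2 - 5*g + 6) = g*(g - 2)*(g + 2)*(g - 3)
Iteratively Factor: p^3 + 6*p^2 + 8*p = (p)*(p^2 + 6*p + 8) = p*(p + 4)*(p + 2)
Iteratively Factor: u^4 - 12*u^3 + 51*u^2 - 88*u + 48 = (u - 3)*(u^3 - 9*u^2 + 24*u - 16) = (u - 3)*(u - 1)*(u^2 - 8*u + 16) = (u - 4)*(u - 3)*(u - 1)*(u - 4)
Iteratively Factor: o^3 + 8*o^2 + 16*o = (o + 4)*(o^2 + 4*o) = (o + 4)^2*(o)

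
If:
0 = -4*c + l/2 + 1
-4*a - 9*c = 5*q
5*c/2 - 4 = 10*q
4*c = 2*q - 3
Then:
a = 919/280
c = -38/35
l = -374/35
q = -47/70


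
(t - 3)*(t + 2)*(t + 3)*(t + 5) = t^4 + 7*t^3 + t^2 - 63*t - 90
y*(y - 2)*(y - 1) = y^3 - 3*y^2 + 2*y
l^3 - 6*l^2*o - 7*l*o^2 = l*(l - 7*o)*(l + o)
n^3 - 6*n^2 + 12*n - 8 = (n - 2)^3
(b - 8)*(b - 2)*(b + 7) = b^3 - 3*b^2 - 54*b + 112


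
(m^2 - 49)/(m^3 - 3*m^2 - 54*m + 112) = (m - 7)/(m^2 - 10*m + 16)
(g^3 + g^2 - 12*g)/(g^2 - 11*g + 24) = g*(g + 4)/(g - 8)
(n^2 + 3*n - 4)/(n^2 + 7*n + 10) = (n^2 + 3*n - 4)/(n^2 + 7*n + 10)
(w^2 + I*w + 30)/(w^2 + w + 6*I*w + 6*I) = (w - 5*I)/(w + 1)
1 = 1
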